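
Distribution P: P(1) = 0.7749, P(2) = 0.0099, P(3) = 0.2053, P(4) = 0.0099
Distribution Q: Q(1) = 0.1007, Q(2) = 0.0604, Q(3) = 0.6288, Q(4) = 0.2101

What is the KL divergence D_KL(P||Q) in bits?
1.8803 bits

D_KL(P||Q) = Σ P(x) log₂(P(x)/Q(x))

Computing term by term:
  P(1)·log₂(P(1)/Q(1)) = 0.7749·log₂(0.7749/0.1007) = 2.28126
  P(2)·log₂(P(2)/Q(2)) = 0.0099·log₂(0.0099/0.0604) = -0.02583
  P(3)·log₂(P(3)/Q(3)) = 0.2053·log₂(0.2053/0.6288) = -0.33153
  P(4)·log₂(P(4)/Q(4)) = 0.0099·log₂(0.0099/0.2101) = -0.04363

D_KL(P||Q) = 2.28126 - 0.02583 - 0.33153 - 0.04363 = 1.88027 ≈ 1.8803 bits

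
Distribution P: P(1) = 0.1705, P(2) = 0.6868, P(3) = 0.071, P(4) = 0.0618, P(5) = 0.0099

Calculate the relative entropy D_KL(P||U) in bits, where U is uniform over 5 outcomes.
0.9295 bits

U(i) = 1/5 for all i

D_KL(P||U) = Σ P(x) log₂(P(x) / (1/5))
           = Σ P(x) log₂(P(x)) + log₂(5)
           = log₂(5) - H(P)

H(P) = -Σ P(x) log₂(P(x)):
  -P(1)·log₂(P(1)) = -(0.1705)·log₂(0.1705) = 0.43514
  -P(2)·log₂(P(2)) = -(0.6868)·log₂(0.6868) = 0.37227
  -P(3)·log₂(P(3)) = -(0.071)·log₂(0.071) = 0.27094
  -P(4)·log₂(P(4)) = -(0.0618)·log₂(0.0618) = 0.24820
  -P(5)·log₂(P(5)) = -(0.0099)·log₂(0.0099) = 0.06592
H(P) = 0.43514 + 0.37227 + 0.27094 + 0.24820 + 0.06592 = 1.39247 bits

log₂(5) = 2.32193 bits

D_KL(P||U) = 2.32193 - 1.39247 = 0.92946 ≈ 0.9295 bits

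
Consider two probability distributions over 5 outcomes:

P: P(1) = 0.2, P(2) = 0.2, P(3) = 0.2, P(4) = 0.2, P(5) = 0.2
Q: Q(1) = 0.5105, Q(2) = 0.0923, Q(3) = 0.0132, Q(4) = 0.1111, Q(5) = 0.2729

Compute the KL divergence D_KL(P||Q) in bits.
0.8170 bits

D_KL(P||Q) = Σ P(x) log₂(P(x)/Q(x))

Computing term by term:
  P(1)·log₂(P(1)/Q(1)) = 0.2·log₂(0.2/0.5105) = -0.27038
  P(2)·log₂(P(2)/Q(2)) = 0.2·log₂(0.2/0.0923) = 0.22312
  P(3)·log₂(P(3)/Q(3)) = 0.2·log₂(0.2/0.0132) = 0.78428
  P(4)·log₂(P(4)/Q(4)) = 0.2·log₂(0.2/0.1111) = 0.16963
  P(5)·log₂(P(5)/Q(5)) = 0.2·log₂(0.2/0.2729) = -0.08967

D_KL(P||Q) = -0.27038 + 0.22312 + 0.78428 + 0.16963 - 0.08967 = 0.81698 ≈ 0.8170 bits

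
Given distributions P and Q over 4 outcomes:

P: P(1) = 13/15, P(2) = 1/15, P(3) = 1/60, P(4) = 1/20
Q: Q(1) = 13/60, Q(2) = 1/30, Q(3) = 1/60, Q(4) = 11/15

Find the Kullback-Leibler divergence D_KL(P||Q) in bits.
1.6063 bits

D_KL(P||Q) = Σ P(x) log₂(P(x)/Q(x))

Computing term by term:
  P(1)·log₂(P(1)/Q(1)) = (13/15)·log₂((13/15)/(13/60)) = 1.73333
  P(2)·log₂(P(2)/Q(2)) = (1/15)·log₂((1/15)/(1/30)) = 0.06667
  P(3)·log₂(P(3)/Q(3)) = (1/60)·log₂((1/60)/(1/60)) = 0.00000
  P(4)·log₂(P(4)/Q(4)) = (1/20)·log₂((1/20)/(11/15)) = -0.19372

D_KL(P||Q) = 1.73333 + 0.06667 + 0.00000 - 0.19372 = 1.60628 ≈ 1.6063 bits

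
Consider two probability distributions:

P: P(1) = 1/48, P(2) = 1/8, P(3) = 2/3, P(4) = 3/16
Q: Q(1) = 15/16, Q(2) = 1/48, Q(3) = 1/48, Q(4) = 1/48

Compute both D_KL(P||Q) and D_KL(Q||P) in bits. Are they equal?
D_KL(P||Q) = 4.1364 bits, D_KL(Q||P) = 4.9246 bits. No, they are not equal.

D_KL(P||Q) = Σ P(x) log₂(P(x)/Q(x))

Computing term by term:
  P(1)·log₂(P(1)/Q(1)) = (1/48)·log₂((1/48)/(15/16)) = -0.11441
  P(2)·log₂(P(2)/Q(2)) = (1/8)·log₂((1/8)/(1/48)) = 0.32312
  P(3)·log₂(P(3)/Q(3)) = (2/3)·log₂((2/3)/(1/48)) = 3.33333
  P(4)·log₂(P(4)/Q(4)) = (3/16)·log₂((3/16)/(1/48)) = 0.59436

D_KL(P||Q) = -0.11441 + 0.32312 + 3.33333 + 0.59436 = 4.13640 ≈ 4.1364 bits

D_KL(Q||P) = Σ Q(x) log₂(Q(x)/P(x))

Computing term by term:
  Q(1)·log₂(Q(1)/P(1)) = (15/16)·log₂((15/16)/(1/48)) = 5.14861
  Q(2)·log₂(Q(2)/P(2)) = (1/48)·log₂((1/48)/(1/8)) = -0.05385
  Q(3)·log₂(Q(3)/P(3)) = (1/48)·log₂((1/48)/(2/3)) = -0.10417
  Q(4)·log₂(Q(4)/P(4)) = (1/48)·log₂((1/48)/(3/16)) = -0.06604

D_KL(Q||P) = 5.14861 - 0.05385 - 0.10417 - 0.06604 = 4.92455 ≈ 4.9246 bits

These are NOT equal (difference: 0.7882 bits). KL divergence is asymmetric: D_KL(P||Q) ≠ D_KL(Q||P) in general.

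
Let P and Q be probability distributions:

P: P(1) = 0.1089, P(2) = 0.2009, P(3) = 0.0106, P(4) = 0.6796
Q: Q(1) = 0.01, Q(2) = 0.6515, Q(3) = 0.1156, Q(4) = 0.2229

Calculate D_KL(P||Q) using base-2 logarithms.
1.0906 bits

D_KL(P||Q) = Σ P(x) log₂(P(x)/Q(x))

Computing term by term:
  P(1)·log₂(P(1)/Q(1)) = 0.1089·log₂(0.1089/0.01) = 0.37515
  P(2)·log₂(P(2)/Q(2)) = 0.2009·log₂(0.2009/0.6515) = -0.34099
  P(3)·log₂(P(3)/Q(3)) = 0.0106·log₂(0.0106/0.1156) = -0.03654
  P(4)·log₂(P(4)/Q(4)) = 0.6796·log₂(0.6796/0.2229) = 1.09299

D_KL(P||Q) = 0.37515 - 0.34099 - 0.03654 + 1.09299 = 1.09061 ≈ 1.0906 bits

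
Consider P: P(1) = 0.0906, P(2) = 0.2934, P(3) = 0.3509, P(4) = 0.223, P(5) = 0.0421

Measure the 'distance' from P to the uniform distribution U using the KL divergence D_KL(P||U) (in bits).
0.2837 bits

U(i) = 1/5 for all i

D_KL(P||U) = Σ P(x) log₂(P(x) / (1/5))
           = Σ P(x) log₂(P(x)) + log₂(5)
           = log₂(5) - H(P)

H(P) = -Σ P(x) log₂(P(x)):
  -P(1)·log₂(P(1)) = -(0.0906)·log₂(0.0906) = 0.31387
  -P(2)·log₂(P(2)) = -(0.2934)·log₂(0.2934) = 0.51904
  -P(3)·log₂(P(3)) = -(0.3509)·log₂(0.3509) = 0.53016
  -P(4)·log₂(P(4)) = -(0.223)·log₂(0.223) = 0.48277
  -P(5)·log₂(P(5)) = -(0.0421)·log₂(0.0421) = 0.19240
H(P) = 0.31387 + 0.51904 + 0.53016 + 0.48277 + 0.19240 = 2.03824 bits

log₂(5) = 2.32193 bits

D_KL(P||U) = 2.32193 - 2.03824 = 0.28369 ≈ 0.2837 bits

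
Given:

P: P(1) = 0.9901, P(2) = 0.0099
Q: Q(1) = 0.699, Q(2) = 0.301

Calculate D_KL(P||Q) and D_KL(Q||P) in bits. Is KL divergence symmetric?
D_KL(P||Q) = 0.4485 bits, D_KL(Q||P) = 1.1317 bits. No, KL divergence is not symmetric.

D_KL(P||Q) = Σ P(x) log₂(P(x)/Q(x))

Computing term by term:
  P(1)·log₂(P(1)/Q(1)) = 0.9901·log₂(0.9901/0.699) = 0.49731
  P(2)·log₂(P(2)/Q(2)) = 0.0099·log₂(0.0099/0.301) = -0.04877

D_KL(P||Q) = 0.49731 - 0.04877 = 0.44854 ≈ 0.4485 bits

D_KL(Q||P) = Σ Q(x) log₂(Q(x)/P(x))

Computing term by term:
  Q(1)·log₂(Q(1)/P(1)) = 0.699·log₂(0.699/0.9901) = -0.35109
  Q(2)·log₂(Q(2)/P(2)) = 0.301·log₂(0.301/0.0099) = 1.48278

D_KL(Q||P) = -0.35109 + 1.48278 = 1.13169 ≈ 1.1317 bits

These are NOT equal (difference: 0.6832 bits). KL divergence is asymmetric: D_KL(P||Q) ≠ D_KL(Q||P) in general.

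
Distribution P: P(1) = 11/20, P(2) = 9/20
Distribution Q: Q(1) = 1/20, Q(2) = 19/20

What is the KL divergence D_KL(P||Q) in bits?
1.4176 bits

D_KL(P||Q) = Σ P(x) log₂(P(x)/Q(x))

Computing term by term:
  P(1)·log₂(P(1)/Q(1)) = (11/20)·log₂((11/20)/(1/20)) = 1.90269
  P(2)·log₂(P(2)/Q(2)) = (9/20)·log₂((9/20)/(19/20)) = -0.48510

D_KL(P||Q) = 1.90269 - 0.48510 = 1.41759 ≈ 1.4176 bits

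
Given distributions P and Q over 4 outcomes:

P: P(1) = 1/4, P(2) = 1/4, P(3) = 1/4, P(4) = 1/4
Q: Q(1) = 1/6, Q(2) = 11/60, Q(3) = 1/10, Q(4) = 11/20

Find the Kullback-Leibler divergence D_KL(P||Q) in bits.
0.3042 bits

D_KL(P||Q) = Σ P(x) log₂(P(x)/Q(x))

Computing term by term:
  P(1)·log₂(P(1)/Q(1)) = (1/4)·log₂((1/4)/(1/6)) = 0.14624
  P(2)·log₂(P(2)/Q(2)) = (1/4)·log₂((1/4)/(11/60)) = 0.11186
  P(3)·log₂(P(3)/Q(3)) = (1/4)·log₂((1/4)/(1/10)) = 0.33048
  P(4)·log₂(P(4)/Q(4)) = (1/4)·log₂((1/4)/(11/20)) = -0.28438

D_KL(P||Q) = 0.14624 + 0.11186 + 0.33048 - 0.28438 = 0.30420 ≈ 0.3042 bits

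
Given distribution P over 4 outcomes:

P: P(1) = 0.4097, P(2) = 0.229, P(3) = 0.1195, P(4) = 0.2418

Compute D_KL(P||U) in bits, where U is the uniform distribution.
0.1241 bits

U(i) = 1/4 for all i

D_KL(P||U) = Σ P(x) log₂(P(x) / (1/4))
           = Σ P(x) log₂(P(x)) + log₂(4)
           = log₂(4) - H(P)

H(P) = -Σ P(x) log₂(P(x)):
  -P(1)·log₂(P(1)) = -(0.4097)·log₂(0.4097) = 0.52743
  -P(2)·log₂(P(2)) = -(0.229)·log₂(0.229) = 0.48699
  -P(3)·log₂(P(3)) = -(0.1195)·log₂(0.1195) = 0.36626
  -P(4)·log₂(P(4)) = -(0.2418)·log₂(0.2418) = 0.49523
H(P) = 0.52743 + 0.48699 + 0.36626 + 0.49523 = 1.87591 bits

log₂(4) = 2.00000 bits

D_KL(P||U) = 2.00000 - 1.87591 = 0.12409 ≈ 0.1241 bits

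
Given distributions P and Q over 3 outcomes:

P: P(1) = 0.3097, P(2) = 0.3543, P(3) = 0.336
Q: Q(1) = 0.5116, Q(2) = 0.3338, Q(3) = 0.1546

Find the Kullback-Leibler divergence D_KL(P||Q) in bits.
0.1825 bits

D_KL(P||Q) = Σ P(x) log₂(P(x)/Q(x))

Computing term by term:
  P(1)·log₂(P(1)/Q(1)) = 0.3097·log₂(0.3097/0.5116) = -0.22427
  P(2)·log₂(P(2)/Q(2)) = 0.3543·log₂(0.3543/0.3338) = 0.03047
  P(3)·log₂(P(3)/Q(3)) = 0.336·log₂(0.336/0.1546) = 0.37629

D_KL(P||Q) = -0.22427 + 0.03047 + 0.37629 = 0.18249 ≈ 0.1825 bits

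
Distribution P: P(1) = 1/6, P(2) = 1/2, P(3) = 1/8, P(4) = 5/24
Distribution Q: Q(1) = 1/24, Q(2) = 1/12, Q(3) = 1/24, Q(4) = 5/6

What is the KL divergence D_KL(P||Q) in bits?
1.4073 bits

D_KL(P||Q) = Σ P(x) log₂(P(x)/Q(x))

Computing term by term:
  P(1)·log₂(P(1)/Q(1)) = (1/6)·log₂((1/6)/(1/24)) = 0.33333
  P(2)·log₂(P(2)/Q(2)) = (1/2)·log₂((1/2)/(1/12)) = 1.29248
  P(3)·log₂(P(3)/Q(3)) = (1/8)·log₂((1/8)/(1/24)) = 0.19812
  P(4)·log₂(P(4)/Q(4)) = (5/24)·log₂((5/24)/(5/6)) = -0.41667

D_KL(P||Q) = 0.33333 + 1.29248 + 0.19812 - 0.41667 = 1.40726 ≈ 1.4073 bits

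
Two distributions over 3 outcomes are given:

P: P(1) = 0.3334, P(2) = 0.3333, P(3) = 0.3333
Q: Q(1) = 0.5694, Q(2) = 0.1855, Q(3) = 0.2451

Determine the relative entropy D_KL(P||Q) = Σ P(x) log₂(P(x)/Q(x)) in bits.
0.1721 bits

D_KL(P||Q) = Σ P(x) log₂(P(x)/Q(x))

Computing term by term:
  P(1)·log₂(P(1)/Q(1)) = 0.3334·log₂(0.3334/0.5694) = -0.25745
  P(2)·log₂(P(2)/Q(2)) = 0.3333·log₂(0.3333/0.1855) = 0.28177
  P(3)·log₂(P(3)/Q(3)) = 0.3333·log₂(0.3333/0.2451) = 0.14780

D_KL(P||Q) = -0.25745 + 0.28177 + 0.14780 = 0.17212 ≈ 0.1721 bits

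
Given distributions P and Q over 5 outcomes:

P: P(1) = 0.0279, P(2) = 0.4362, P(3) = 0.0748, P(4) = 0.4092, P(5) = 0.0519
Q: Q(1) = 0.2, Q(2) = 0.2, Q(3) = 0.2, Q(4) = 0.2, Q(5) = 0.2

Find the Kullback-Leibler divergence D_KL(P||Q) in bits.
0.6269 bits

D_KL(P||Q) = Σ P(x) log₂(P(x)/Q(x))

Computing term by term:
  P(1)·log₂(P(1)/Q(1)) = 0.0279·log₂(0.0279/0.2) = -0.07928
  P(2)·log₂(P(2)/Q(2)) = 0.4362·log₂(0.4362/0.2) = 0.49072
  P(3)·log₂(P(3)/Q(3)) = 0.0748·log₂(0.0748/0.2) = -0.10613
  P(4)·log₂(P(4)/Q(4)) = 0.4092·log₂(0.4092/0.2) = 0.42262
  P(5)·log₂(P(5)/Q(5)) = 0.0519·log₂(0.0519/0.2) = -0.10101

D_KL(P||Q) = -0.07928 + 0.49072 - 0.10613 + 0.42262 - 0.10101 = 0.62692 ≈ 0.6269 bits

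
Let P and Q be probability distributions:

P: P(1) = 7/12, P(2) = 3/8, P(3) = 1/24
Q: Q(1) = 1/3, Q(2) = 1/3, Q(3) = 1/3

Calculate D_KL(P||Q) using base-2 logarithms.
0.4097 bits

D_KL(P||Q) = Σ P(x) log₂(P(x)/Q(x))

Computing term by term:
  P(1)·log₂(P(1)/Q(1)) = (7/12)·log₂((7/12)/(1/3)) = 0.47096
  P(2)·log₂(P(2)/Q(2)) = (3/8)·log₂((3/8)/(1/3)) = 0.06372
  P(3)·log₂(P(3)/Q(3)) = (1/24)·log₂((1/24)/(1/3)) = -0.12500

D_KL(P||Q) = 0.47096 + 0.06372 - 0.12500 = 0.40968 ≈ 0.4097 bits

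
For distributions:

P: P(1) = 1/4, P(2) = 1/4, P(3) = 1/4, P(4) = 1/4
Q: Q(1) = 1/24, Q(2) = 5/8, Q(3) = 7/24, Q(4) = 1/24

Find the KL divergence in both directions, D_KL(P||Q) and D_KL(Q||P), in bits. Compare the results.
D_KL(P||Q) = 0.9064 bits, D_KL(Q||P) = 0.6757 bits. D_KL(P||Q) is larger than D_KL(Q||P) by 0.2307 bits; the two directions differ.

D_KL(P||Q) = Σ P(x) log₂(P(x)/Q(x))

Computing term by term:
  P(1)·log₂(P(1)/Q(1)) = (1/4)·log₂((1/4)/(1/24)) = 0.64624
  P(2)·log₂(P(2)/Q(2)) = (1/4)·log₂((1/4)/(5/8)) = -0.33048
  P(3)·log₂(P(3)/Q(3)) = (1/4)·log₂((1/4)/(7/24)) = -0.05560
  P(4)·log₂(P(4)/Q(4)) = (1/4)·log₂((1/4)/(1/24)) = 0.64624

D_KL(P||Q) = 0.64624 - 0.33048 - 0.05560 + 0.64624 = 0.90640 ≈ 0.9064 bits

D_KL(Q||P) = Σ Q(x) log₂(Q(x)/P(x))

Computing term by term:
  Q(1)·log₂(Q(1)/P(1)) = (1/24)·log₂((1/24)/(1/4)) = -0.10771
  Q(2)·log₂(Q(2)/P(2)) = (5/8)·log₂((5/8)/(1/4)) = 0.82621
  Q(3)·log₂(Q(3)/P(3)) = (7/24)·log₂((7/24)/(1/4)) = 0.06486
  Q(4)·log₂(Q(4)/P(4)) = (1/24)·log₂((1/24)/(1/4)) = -0.10771

D_KL(Q||P) = -0.10771 + 0.82621 + 0.06486 - 0.10771 = 0.67565 ≈ 0.6757 bits

These are NOT equal (difference: 0.2307 bits). KL divergence is asymmetric: D_KL(P||Q) ≠ D_KL(Q||P) in general.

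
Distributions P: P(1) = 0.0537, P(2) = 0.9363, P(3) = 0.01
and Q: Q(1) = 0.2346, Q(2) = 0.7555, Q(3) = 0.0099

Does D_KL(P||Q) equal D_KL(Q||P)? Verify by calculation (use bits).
D_KL(P||Q) = 0.1757 bits, D_KL(Q||P) = 0.2650 bits. No — D_KL(P||Q) ≠ D_KL(Q||P) for this pair.

D_KL(P||Q) = Σ P(x) log₂(P(x)/Q(x))

Computing term by term:
  P(1)·log₂(P(1)/Q(1)) = 0.0537·log₂(0.0537/0.2346) = -0.11423
  P(2)·log₂(P(2)/Q(2)) = 0.9363·log₂(0.9363/0.7555) = 0.28982
  P(3)·log₂(P(3)/Q(3)) = 0.01·log₂(0.01/0.0099) = 0.00014

D_KL(P||Q) = -0.11423 + 0.28982 + 0.00014 = 0.17573 ≈ 0.1757 bits

D_KL(Q||P) = Σ Q(x) log₂(Q(x)/P(x))

Computing term by term:
  Q(1)·log₂(Q(1)/P(1)) = 0.2346·log₂(0.2346/0.0537) = 0.49904
  Q(2)·log₂(Q(2)/P(2)) = 0.7555·log₂(0.7555/0.9363) = -0.23386
  Q(3)·log₂(Q(3)/P(3)) = 0.0099·log₂(0.0099/0.01) = -0.00014

D_KL(Q||P) = 0.49904 - 0.23386 - 0.00014 = 0.26504 ≈ 0.2650 bits

These are NOT equal (difference: 0.0893 bits). KL divergence is asymmetric: D_KL(P||Q) ≠ D_KL(Q||P) in general.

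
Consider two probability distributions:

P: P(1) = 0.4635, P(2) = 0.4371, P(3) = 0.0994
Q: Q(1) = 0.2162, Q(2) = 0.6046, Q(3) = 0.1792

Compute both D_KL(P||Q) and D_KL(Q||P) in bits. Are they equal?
D_KL(P||Q) = 0.2209 bits, D_KL(Q||P) = 0.1975 bits. No, they are not equal.

D_KL(P||Q) = Σ P(x) log₂(P(x)/Q(x))

Computing term by term:
  P(1)·log₂(P(1)/Q(1)) = 0.4635·log₂(0.4635/0.2162) = 0.50994
  P(2)·log₂(P(2)/Q(2)) = 0.4371·log₂(0.4371/0.6046) = -0.20457
  P(3)·log₂(P(3)/Q(3)) = 0.0994·log₂(0.0994/0.1792) = -0.08452

D_KL(P||Q) = 0.50994 - 0.20457 - 0.08452 = 0.22085 ≈ 0.2209 bits

D_KL(Q||P) = Σ Q(x) log₂(Q(x)/P(x))

Computing term by term:
  Q(1)·log₂(Q(1)/P(1)) = 0.2162·log₂(0.2162/0.4635) = -0.23786
  Q(2)·log₂(Q(2)/P(2)) = 0.6046·log₂(0.6046/0.4371) = 0.28296
  Q(3)·log₂(Q(3)/P(3)) = 0.1792·log₂(0.1792/0.0994) = 0.15237

D_KL(Q||P) = -0.23786 + 0.28296 + 0.15237 = 0.19747 ≈ 0.1975 bits

These are NOT equal (difference: 0.0234 bits). KL divergence is asymmetric: D_KL(P||Q) ≠ D_KL(Q||P) in general.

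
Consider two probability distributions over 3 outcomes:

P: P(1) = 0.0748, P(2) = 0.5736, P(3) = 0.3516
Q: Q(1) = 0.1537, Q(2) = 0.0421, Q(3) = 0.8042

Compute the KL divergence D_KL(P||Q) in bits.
1.6640 bits

D_KL(P||Q) = Σ P(x) log₂(P(x)/Q(x))

Computing term by term:
  P(1)·log₂(P(1)/Q(1)) = 0.0748·log₂(0.0748/0.1537) = -0.07772
  P(2)·log₂(P(2)/Q(2)) = 0.5736·log₂(0.5736/0.0421) = 2.16141
  P(3)·log₂(P(3)/Q(3)) = 0.3516·log₂(0.3516/0.8042) = -0.41968

D_KL(P||Q) = -0.07772 + 2.16141 - 0.41968 = 1.66401 ≈ 1.6640 bits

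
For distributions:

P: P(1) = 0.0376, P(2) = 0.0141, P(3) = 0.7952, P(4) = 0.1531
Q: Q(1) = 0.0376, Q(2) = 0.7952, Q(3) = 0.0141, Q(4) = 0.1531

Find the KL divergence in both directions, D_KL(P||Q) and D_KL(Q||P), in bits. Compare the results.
D_KL(P||Q) = 4.5441 bits, D_KL(Q||P) = 4.5441 bits. The two directions give exactly the same value for this pair.

D_KL(P||Q) = Σ P(x) log₂(P(x)/Q(x))

Computing term by term:
  P(1)·log₂(P(1)/Q(1)) = 0.0376·log₂(0.0376/0.0376) = 0.00000
  P(2)·log₂(P(2)/Q(2)) = 0.0141·log₂(0.0141/0.7952) = -0.08203
  P(3)·log₂(P(3)/Q(3)) = 0.7952·log₂(0.7952/0.0141) = 4.62612
  P(4)·log₂(P(4)/Q(4)) = 0.1531·log₂(0.1531/0.1531) = 0.00000

D_KL(P||Q) = 0.00000 - 0.08203 + 4.62612 + 0.00000 = 4.54409 ≈ 4.5441 bits

D_KL(Q||P) = Σ Q(x) log₂(Q(x)/P(x))

Computing term by term:
  Q(1)·log₂(Q(1)/P(1)) = 0.0376·log₂(0.0376/0.0376) = 0.00000
  Q(2)·log₂(Q(2)/P(2)) = 0.7952·log₂(0.7952/0.0141) = 4.62612
  Q(3)·log₂(Q(3)/P(3)) = 0.0141·log₂(0.0141/0.7952) = -0.08203
  Q(4)·log₂(Q(4)/P(4)) = 0.1531·log₂(0.1531/0.1531) = 0.00000

D_KL(Q||P) = 0.00000 + 4.62612 - 0.08203 + 0.00000 = 4.54409 ≈ 4.5441 bits

These ARE equal here. Q is P with outcomes relabeled (Q(2) = P(3), Q(3) = P(2)) by a relabeling that is its own inverse, so the two sums contain exactly the same terms in a different order. This is a special case — KL divergence is not symmetric in general: D_KL(P||Q) ≠ D_KL(Q||P) for most P, Q.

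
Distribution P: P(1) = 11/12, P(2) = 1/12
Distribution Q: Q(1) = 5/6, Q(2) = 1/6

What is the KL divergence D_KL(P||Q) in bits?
0.0427 bits

D_KL(P||Q) = Σ P(x) log₂(P(x)/Q(x))

Computing term by term:
  P(1)·log₂(P(1)/Q(1)) = (11/12)·log₂((11/12)/(5/6)) = 0.12604
  P(2)·log₂(P(2)/Q(2)) = (1/12)·log₂((1/12)/(1/6)) = -0.08333

D_KL(P||Q) = 0.12604 - 0.08333 = 0.04271 ≈ 0.0427 bits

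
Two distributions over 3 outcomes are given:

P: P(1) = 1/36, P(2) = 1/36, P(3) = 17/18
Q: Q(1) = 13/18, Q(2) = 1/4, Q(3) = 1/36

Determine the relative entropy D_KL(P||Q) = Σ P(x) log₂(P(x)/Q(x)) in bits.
4.5862 bits

D_KL(P||Q) = Σ P(x) log₂(P(x)/Q(x))

Computing term by term:
  P(1)·log₂(P(1)/Q(1)) = (1/36)·log₂((1/36)/(13/18)) = -0.13057
  P(2)·log₂(P(2)/Q(2)) = (1/36)·log₂((1/36)/(1/4)) = -0.08805
  P(3)·log₂(P(3)/Q(3)) = (17/18)·log₂((17/18)/(1/36)) = 4.80483

D_KL(P||Q) = -0.13057 - 0.08805 + 4.80483 = 4.58621 ≈ 4.5862 bits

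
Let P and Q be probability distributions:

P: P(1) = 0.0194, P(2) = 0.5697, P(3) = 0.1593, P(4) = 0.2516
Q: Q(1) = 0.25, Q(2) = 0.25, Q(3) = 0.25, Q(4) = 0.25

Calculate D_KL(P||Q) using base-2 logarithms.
0.5042 bits

D_KL(P||Q) = Σ P(x) log₂(P(x)/Q(x))

Computing term by term:
  P(1)·log₂(P(1)/Q(1)) = 0.0194·log₂(0.0194/0.25) = -0.07154
  P(2)·log₂(P(2)/Q(2)) = 0.5697·log₂(0.5697/0.25) = 0.67696
  P(3)·log₂(P(3)/Q(3)) = 0.1593·log₂(0.1593/0.25) = -0.10357
  P(4)·log₂(P(4)/Q(4)) = 0.2516·log₂(0.2516/0.25) = 0.00232

D_KL(P||Q) = -0.07154 + 0.67696 - 0.10357 + 0.00232 = 0.50417 ≈ 0.5042 bits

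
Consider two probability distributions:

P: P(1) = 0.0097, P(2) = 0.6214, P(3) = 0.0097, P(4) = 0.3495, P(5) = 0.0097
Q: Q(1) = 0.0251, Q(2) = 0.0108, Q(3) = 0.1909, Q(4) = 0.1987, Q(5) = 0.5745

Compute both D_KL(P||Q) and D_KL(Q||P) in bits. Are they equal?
D_KL(P||Q) = 3.8056 bits, D_KL(Q||P) = 4.0128 bits. No, they are not equal.

D_KL(P||Q) = Σ P(x) log₂(P(x)/Q(x))

Computing term by term:
  P(1)·log₂(P(1)/Q(1)) = 0.0097·log₂(0.0097/0.0251) = -0.01330
  P(2)·log₂(P(2)/Q(2)) = 0.6214·log₂(0.6214/0.0108) = 3.63296
  P(3)·log₂(P(3)/Q(3)) = 0.0097·log₂(0.0097/0.1909) = -0.04170
  P(4)·log₂(P(4)/Q(4)) = 0.3495·log₂(0.3495/0.1987) = 0.28474
  P(5)·log₂(P(5)/Q(5)) = 0.0097·log₂(0.0097/0.5745) = -0.05712

D_KL(P||Q) = -0.01330 + 3.63296 - 0.04170 + 0.28474 - 0.05712 = 3.80558 ≈ 3.8056 bits

D_KL(Q||P) = Σ Q(x) log₂(Q(x)/P(x))

Computing term by term:
  Q(1)·log₂(Q(1)/P(1)) = 0.0251·log₂(0.0251/0.0097) = 0.03443
  Q(2)·log₂(Q(2)/P(2)) = 0.0108·log₂(0.0108/0.6214) = -0.06314
  Q(3)·log₂(Q(3)/P(3)) = 0.1909·log₂(0.1909/0.0097) = 0.82062
  Q(4)·log₂(Q(4)/P(4)) = 0.1987·log₂(0.1987/0.3495) = -0.16188
  Q(5)·log₂(Q(5)/P(5)) = 0.5745·log₂(0.5745/0.0097) = 3.38276

D_KL(Q||P) = 0.03443 - 0.06314 + 0.82062 - 0.16188 + 3.38276 = 4.01279 ≈ 4.0128 bits

These are NOT equal (difference: 0.2072 bits). KL divergence is asymmetric: D_KL(P||Q) ≠ D_KL(Q||P) in general.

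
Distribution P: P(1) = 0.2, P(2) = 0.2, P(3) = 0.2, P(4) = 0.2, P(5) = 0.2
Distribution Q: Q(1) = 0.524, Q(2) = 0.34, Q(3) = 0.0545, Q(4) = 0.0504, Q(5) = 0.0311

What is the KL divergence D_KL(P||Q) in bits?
0.8788 bits

D_KL(P||Q) = Σ P(x) log₂(P(x)/Q(x))

Computing term by term:
  P(1)·log₂(P(1)/Q(1)) = 0.2·log₂(0.2/0.524) = -0.27791
  P(2)·log₂(P(2)/Q(2)) = 0.2·log₂(0.2/0.34) = -0.15311
  P(3)·log₂(P(3)/Q(3)) = 0.2·log₂(0.2/0.0545) = 0.37513
  P(4)·log₂(P(4)/Q(4)) = 0.2·log₂(0.2/0.0504) = 0.39770
  P(5)·log₂(P(5)/Q(5)) = 0.2·log₂(0.2/0.0311) = 0.53700

D_KL(P||Q) = -0.27791 - 0.15311 + 0.37513 + 0.39770 + 0.53700 = 0.87881 ≈ 0.8788 bits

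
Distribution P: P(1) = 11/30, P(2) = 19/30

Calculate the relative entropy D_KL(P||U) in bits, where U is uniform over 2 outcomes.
0.0519 bits

U(i) = 1/2 for all i

D_KL(P||U) = Σ P(x) log₂(P(x) / (1/2))
           = Σ P(x) log₂(P(x)) + log₂(2)
           = log₂(2) - H(P)

H(P) = -Σ P(x) log₂(P(x)):
  -P(1)·log₂(P(1)) = -(11/30)·log₂(11/30) = 0.53073
  -P(2)·log₂(P(2)) = -(19/30)·log₂(19/30) = 0.41734
H(P) = 0.53073 + 0.41734 = 0.94807 bits

log₂(2) = 1.00000 bits

D_KL(P||U) = 1.00000 - 0.94807 = 0.05193 ≈ 0.0519 bits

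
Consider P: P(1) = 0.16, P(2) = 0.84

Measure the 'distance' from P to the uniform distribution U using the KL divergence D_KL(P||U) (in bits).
0.3657 bits

U(i) = 1/2 for all i

D_KL(P||U) = Σ P(x) log₂(P(x) / (1/2))
           = Σ P(x) log₂(P(x)) + log₂(2)
           = log₂(2) - H(P)

H(P) = -Σ P(x) log₂(P(x)):
  -P(1)·log₂(P(1)) = -(0.16)·log₂(0.16) = 0.42302
  -P(2)·log₂(P(2)) = -(0.84)·log₂(0.84) = 0.21129
H(P) = 0.42302 + 0.21129 = 0.63431 bits

log₂(2) = 1.00000 bits

D_KL(P||U) = 1.00000 - 0.63431 = 0.36569 ≈ 0.3657 bits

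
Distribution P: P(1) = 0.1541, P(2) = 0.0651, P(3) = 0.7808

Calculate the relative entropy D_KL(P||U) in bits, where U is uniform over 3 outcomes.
0.6339 bits

U(i) = 1/3 for all i

D_KL(P||U) = Σ P(x) log₂(P(x) / (1/3))
           = Σ P(x) log₂(P(x)) + log₂(3)
           = log₂(3) - H(P)

H(P) = -Σ P(x) log₂(P(x)):
  -P(1)·log₂(P(1)) = -(0.1541)·log₂(0.1541) = 0.41577
  -P(2)·log₂(P(2)) = -(0.0651)·log₂(0.0651) = 0.25657
  -P(3)·log₂(P(3)) = -(0.7808)·log₂(0.7808) = 0.27873
H(P) = 0.41577 + 0.25657 + 0.27873 = 0.95107 bits

log₂(3) = 1.58496 bits

D_KL(P||U) = 1.58496 - 0.95107 = 0.63389 ≈ 0.6339 bits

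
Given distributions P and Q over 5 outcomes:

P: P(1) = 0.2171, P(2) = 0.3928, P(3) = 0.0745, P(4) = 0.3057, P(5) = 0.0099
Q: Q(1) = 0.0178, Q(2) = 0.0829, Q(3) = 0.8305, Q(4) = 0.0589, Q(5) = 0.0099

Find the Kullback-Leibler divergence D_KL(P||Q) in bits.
2.1321 bits

D_KL(P||Q) = Σ P(x) log₂(P(x)/Q(x))

Computing term by term:
  P(1)·log₂(P(1)/Q(1)) = 0.2171·log₂(0.2171/0.0178) = 0.78339
  P(2)·log₂(P(2)/Q(2)) = 0.3928·log₂(0.3928/0.0829) = 0.88158
  P(3)·log₂(P(3)/Q(3)) = 0.0745·log₂(0.0745/0.8305) = -0.25916
  P(4)·log₂(P(4)/Q(4)) = 0.3057·log₂(0.3057/0.0589) = 0.72628
  P(5)·log₂(P(5)/Q(5)) = 0.0099·log₂(0.0099/0.0099) = 0.00000

D_KL(P||Q) = 0.78339 + 0.88158 - 0.25916 + 0.72628 + 0.00000 = 2.13209 ≈ 2.1321 bits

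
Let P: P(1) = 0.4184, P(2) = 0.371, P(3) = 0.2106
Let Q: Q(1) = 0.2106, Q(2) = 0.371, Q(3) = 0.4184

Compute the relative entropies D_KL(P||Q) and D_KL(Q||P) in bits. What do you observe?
D_KL(P||Q) = 0.2058 bits, D_KL(Q||P) = 0.2058 bits. The two directions give the same value here, because Q is a self-inverse relabeling of P; in general KL divergence is asymmetric.

D_KL(P||Q) = Σ P(x) log₂(P(x)/Q(x))

Computing term by term:
  P(1)·log₂(P(1)/Q(1)) = 0.4184·log₂(0.4184/0.2106) = 0.41437
  P(2)·log₂(P(2)/Q(2)) = 0.371·log₂(0.371/0.371) = 0.00000
  P(3)·log₂(P(3)/Q(3)) = 0.2106·log₂(0.2106/0.4184) = -0.20857

D_KL(P||Q) = 0.41437 + 0.00000 - 0.20857 = 0.20580 ≈ 0.2058 bits

D_KL(Q||P) = Σ Q(x) log₂(Q(x)/P(x))

Computing term by term:
  Q(1)·log₂(Q(1)/P(1)) = 0.2106·log₂(0.2106/0.4184) = -0.20857
  Q(2)·log₂(Q(2)/P(2)) = 0.371·log₂(0.371/0.371) = 0.00000
  Q(3)·log₂(Q(3)/P(3)) = 0.4184·log₂(0.4184/0.2106) = 0.41437

D_KL(Q||P) = -0.20857 + 0.00000 + 0.41437 = 0.20580 ≈ 0.2058 bits

These ARE equal here. Q is P with outcomes relabeled (Q(1) = P(3), Q(3) = P(1)) by a relabeling that is its own inverse, so the two sums contain exactly the same terms in a different order. This is a special case — KL divergence is not symmetric in general: D_KL(P||Q) ≠ D_KL(Q||P) for most P, Q.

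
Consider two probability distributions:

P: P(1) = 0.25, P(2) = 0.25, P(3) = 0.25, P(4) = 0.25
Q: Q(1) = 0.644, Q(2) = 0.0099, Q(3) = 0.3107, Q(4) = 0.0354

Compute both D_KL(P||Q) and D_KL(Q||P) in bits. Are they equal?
D_KL(P||Q) = 1.4499 bits, D_KL(Q||P) = 0.8306 bits. No, they are not equal.

D_KL(P||Q) = Σ P(x) log₂(P(x)/Q(x))

Computing term by term:
  P(1)·log₂(P(1)/Q(1)) = 0.25·log₂(0.25/0.644) = -0.34128
  P(2)·log₂(P(2)/Q(2)) = 0.25·log₂(0.25/0.0099) = 1.16459
  P(3)·log₂(P(3)/Q(3)) = 0.25·log₂(0.25/0.3107) = -0.07840
  P(4)·log₂(P(4)/Q(4)) = 0.25·log₂(0.25/0.0354) = 0.70503

D_KL(P||Q) = -0.34128 + 1.16459 - 0.07840 + 0.70503 = 1.44994 ≈ 1.4499 bits

D_KL(Q||P) = Σ Q(x) log₂(Q(x)/P(x))

Computing term by term:
  Q(1)·log₂(Q(1)/P(1)) = 0.644·log₂(0.644/0.25) = 0.87915
  Q(2)·log₂(Q(2)/P(2)) = 0.0099·log₂(0.0099/0.25) = -0.04612
  Q(3)·log₂(Q(3)/P(3)) = 0.3107·log₂(0.3107/0.25) = 0.09743
  Q(4)·log₂(Q(4)/P(4)) = 0.0354·log₂(0.0354/0.25) = -0.09983

D_KL(Q||P) = 0.87915 - 0.04612 + 0.09743 - 0.09983 = 0.83063 ≈ 0.8306 bits

These are NOT equal (difference: 0.6193 bits). KL divergence is asymmetric: D_KL(P||Q) ≠ D_KL(Q||P) in general.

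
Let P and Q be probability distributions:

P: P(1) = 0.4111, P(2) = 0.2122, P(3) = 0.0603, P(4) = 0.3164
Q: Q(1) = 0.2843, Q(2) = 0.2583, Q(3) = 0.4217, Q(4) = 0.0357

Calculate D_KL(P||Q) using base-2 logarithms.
0.9853 bits

D_KL(P||Q) = Σ P(x) log₂(P(x)/Q(x))

Computing term by term:
  P(1)·log₂(P(1)/Q(1)) = 0.4111·log₂(0.4111/0.2843) = 0.21874
  P(2)·log₂(P(2)/Q(2)) = 0.2122·log₂(0.2122/0.2583) = -0.06018
  P(3)·log₂(P(3)/Q(3)) = 0.0603·log₂(0.0603/0.4217) = -0.16920
  P(4)·log₂(P(4)/Q(4)) = 0.3164·log₂(0.3164/0.0357) = 0.99595

D_KL(P||Q) = 0.21874 - 0.06018 - 0.16920 + 0.99595 = 0.98531 ≈ 0.9853 bits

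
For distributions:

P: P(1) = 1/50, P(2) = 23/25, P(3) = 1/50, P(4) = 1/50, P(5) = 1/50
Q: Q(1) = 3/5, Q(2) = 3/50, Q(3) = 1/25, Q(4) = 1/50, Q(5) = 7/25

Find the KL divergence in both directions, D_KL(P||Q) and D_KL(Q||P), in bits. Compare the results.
D_KL(P||Q) = 3.4292 bits, D_KL(Q||P) = 3.8139 bits. D_KL(Q||P) is larger than D_KL(P||Q) by 0.3847 bits; the two directions differ.

D_KL(P||Q) = Σ P(x) log₂(P(x)/Q(x))

Computing term by term:
  P(1)·log₂(P(1)/Q(1)) = (1/50)·log₂((1/50)/(3/5)) = -0.09814
  P(2)·log₂(P(2)/Q(2)) = (23/25)·log₂((23/25)/(3/50)) = 3.62351
  P(3)·log₂(P(3)/Q(3)) = (1/50)·log₂((1/50)/(1/25)) = -0.02000
  P(4)·log₂(P(4)/Q(4)) = (1/50)·log₂((1/50)/(1/50)) = 0.00000
  P(5)·log₂(P(5)/Q(5)) = (1/50)·log₂((1/50)/(7/25)) = -0.07615

D_KL(P||Q) = -0.09814 + 3.62351 - 0.02000 + 0.00000 - 0.07615 = 3.42922 ≈ 3.4292 bits

D_KL(Q||P) = Σ Q(x) log₂(Q(x)/P(x))

Computing term by term:
  Q(1)·log₂(Q(1)/P(1)) = (3/5)·log₂((3/5)/(1/50)) = 2.94413
  Q(2)·log₂(Q(2)/P(2)) = (3/50)·log₂((3/50)/(23/25)) = -0.23632
  Q(3)·log₂(Q(3)/P(3)) = (1/25)·log₂((1/25)/(1/50)) = 0.04000
  Q(4)·log₂(Q(4)/P(4)) = (1/50)·log₂((1/50)/(1/50)) = 0.00000
  Q(5)·log₂(Q(5)/P(5)) = (7/25)·log₂((7/25)/(1/50)) = 1.06606

D_KL(Q||P) = 2.94413 - 0.23632 + 0.04000 + 0.00000 + 1.06606 = 3.81387 ≈ 3.8139 bits

These are NOT equal (difference: 0.3847 bits). KL divergence is asymmetric: D_KL(P||Q) ≠ D_KL(Q||P) in general.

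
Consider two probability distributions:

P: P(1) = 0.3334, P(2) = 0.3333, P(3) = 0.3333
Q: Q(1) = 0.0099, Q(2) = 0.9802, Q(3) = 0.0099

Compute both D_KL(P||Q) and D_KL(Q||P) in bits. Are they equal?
D_KL(P||Q) = 2.8638 bits, D_KL(Q||P) = 1.4250 bits. No, they are not equal.

D_KL(P||Q) = Σ P(x) log₂(P(x)/Q(x))

Computing term by term:
  P(1)·log₂(P(1)/Q(1)) = 0.3334·log₂(0.3334/0.0099) = 1.69157
  P(2)·log₂(P(2)/Q(2)) = 0.3333·log₂(0.3333/0.9802) = -0.51870
  P(3)·log₂(P(3)/Q(3)) = 0.3333·log₂(0.3333/0.0099) = 1.69091

D_KL(P||Q) = 1.69157 - 0.51870 + 1.69091 = 2.86378 ≈ 2.8638 bits

D_KL(Q||P) = Σ Q(x) log₂(Q(x)/P(x))

Computing term by term:
  Q(1)·log₂(Q(1)/P(1)) = 0.0099·log₂(0.0099/0.3334) = -0.05023
  Q(2)·log₂(Q(2)/P(2)) = 0.9802·log₂(0.9802/0.3333) = 1.52544
  Q(3)·log₂(Q(3)/P(3)) = 0.0099·log₂(0.0099/0.3333) = -0.05023

D_KL(Q||P) = -0.05023 + 1.52544 - 0.05023 = 1.42498 ≈ 1.4250 bits

These are NOT equal (difference: 1.4388 bits). KL divergence is asymmetric: D_KL(P||Q) ≠ D_KL(Q||P) in general.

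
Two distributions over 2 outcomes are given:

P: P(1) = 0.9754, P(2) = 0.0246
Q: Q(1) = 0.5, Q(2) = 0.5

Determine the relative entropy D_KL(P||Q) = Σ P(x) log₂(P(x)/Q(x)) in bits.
0.8335 bits

D_KL(P||Q) = Σ P(x) log₂(P(x)/Q(x))

Computing term by term:
  P(1)·log₂(P(1)/Q(1)) = 0.9754·log₂(0.9754/0.5) = 0.94035
  P(2)·log₂(P(2)/Q(2)) = 0.0246·log₂(0.0246/0.5) = -0.10689

D_KL(P||Q) = 0.94035 - 0.10689 = 0.83346 ≈ 0.8335 bits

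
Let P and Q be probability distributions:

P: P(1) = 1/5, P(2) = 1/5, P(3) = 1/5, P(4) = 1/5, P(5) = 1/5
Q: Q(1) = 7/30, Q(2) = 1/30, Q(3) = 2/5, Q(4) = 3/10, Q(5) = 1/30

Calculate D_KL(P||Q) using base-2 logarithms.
0.6725 bits

D_KL(P||Q) = Σ P(x) log₂(P(x)/Q(x))

Computing term by term:
  P(1)·log₂(P(1)/Q(1)) = (1/5)·log₂((1/5)/(7/30)) = -0.04448
  P(2)·log₂(P(2)/Q(2)) = (1/5)·log₂((1/5)/(1/30)) = 0.51699
  P(3)·log₂(P(3)/Q(3)) = (1/5)·log₂((1/5)/(2/5)) = -0.20000
  P(4)·log₂(P(4)/Q(4)) = (1/5)·log₂((1/5)/(3/10)) = -0.11699
  P(5)·log₂(P(5)/Q(5)) = (1/5)·log₂((1/5)/(1/30)) = 0.51699

D_KL(P||Q) = -0.04448 + 0.51699 - 0.20000 - 0.11699 + 0.51699 = 0.67251 ≈ 0.6725 bits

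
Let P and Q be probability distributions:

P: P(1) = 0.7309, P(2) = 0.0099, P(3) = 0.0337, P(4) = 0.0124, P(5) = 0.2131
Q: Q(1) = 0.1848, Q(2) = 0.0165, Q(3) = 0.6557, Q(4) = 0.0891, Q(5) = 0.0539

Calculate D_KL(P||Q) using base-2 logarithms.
1.6856 bits

D_KL(P||Q) = Σ P(x) log₂(P(x)/Q(x))

Computing term by term:
  P(1)·log₂(P(1)/Q(1)) = 0.7309·log₂(0.7309/0.1848) = 1.44989
  P(2)·log₂(P(2)/Q(2)) = 0.0099·log₂(0.0099/0.0165) = -0.00730
  P(3)·log₂(P(3)/Q(3)) = 0.0337·log₂(0.0337/0.6557) = -0.14431
  P(4)·log₂(P(4)/Q(4)) = 0.0124·log₂(0.0124/0.0891) = -0.03528
  P(5)·log₂(P(5)/Q(5)) = 0.2131·log₂(0.2131/0.0539) = 0.42261

D_KL(P||Q) = 1.44989 - 0.00730 - 0.14431 - 0.03528 + 0.42261 = 1.68561 ≈ 1.6856 bits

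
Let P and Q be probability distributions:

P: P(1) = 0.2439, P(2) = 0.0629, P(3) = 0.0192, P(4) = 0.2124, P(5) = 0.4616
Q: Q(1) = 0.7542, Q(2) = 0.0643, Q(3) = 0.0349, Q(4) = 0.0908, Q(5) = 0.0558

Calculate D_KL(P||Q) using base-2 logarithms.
1.2517 bits

D_KL(P||Q) = Σ P(x) log₂(P(x)/Q(x))

Computing term by term:
  P(1)·log₂(P(1)/Q(1)) = 0.2439·log₂(0.2439/0.7542) = -0.39723
  P(2)·log₂(P(2)/Q(2)) = 0.0629·log₂(0.0629/0.0643) = -0.00200
  P(3)·log₂(P(3)/Q(3)) = 0.0192·log₂(0.0192/0.0349) = -0.01655
  P(4)·log₂(P(4)/Q(4)) = 0.2124·log₂(0.2124/0.0908) = 0.26041
  P(5)·log₂(P(5)/Q(5)) = 0.4616·log₂(0.4616/0.0558) = 1.40710

D_KL(P||Q) = -0.39723 - 0.00200 - 0.01655 + 0.26041 + 1.40710 = 1.25173 ≈ 1.2517 bits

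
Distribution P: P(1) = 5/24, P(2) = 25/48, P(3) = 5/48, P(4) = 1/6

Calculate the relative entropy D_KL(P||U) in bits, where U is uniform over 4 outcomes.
0.2676 bits

U(i) = 1/4 for all i

D_KL(P||U) = Σ P(x) log₂(P(x) / (1/4))
           = Σ P(x) log₂(P(x)) + log₂(4)
           = log₂(4) - H(P)

H(P) = -Σ P(x) log₂(P(x)):
  -P(1)·log₂(P(1)) = -(5/24)·log₂(5/24) = 0.47147
  -P(2)·log₂(P(2)) = -(25/48)·log₂(25/48) = 0.49016
  -P(3)·log₂(P(3)) = -(5/48)·log₂(5/48) = 0.33990
  -P(4)·log₂(P(4)) = -(1/6)·log₂(1/6) = 0.43083
H(P) = 0.47147 + 0.49016 + 0.33990 + 0.43083 = 1.73236 bits

log₂(4) = 2.00000 bits

D_KL(P||U) = 2.00000 - 1.73236 = 0.26764 ≈ 0.2676 bits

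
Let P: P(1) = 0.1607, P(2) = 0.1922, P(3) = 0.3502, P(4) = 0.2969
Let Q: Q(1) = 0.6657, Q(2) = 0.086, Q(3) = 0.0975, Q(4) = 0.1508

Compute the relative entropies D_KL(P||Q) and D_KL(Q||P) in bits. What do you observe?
D_KL(P||Q) = 0.8297 bits, D_KL(Q||P) = 0.9380 bits. The two directions give different values (D_KL(Q||P) exceeds D_KL(P||Q) by 0.1083 bits): KL divergence is asymmetric.

D_KL(P||Q) = Σ P(x) log₂(P(x)/Q(x))

Computing term by term:
  P(1)·log₂(P(1)/Q(1)) = 0.1607·log₂(0.1607/0.6657) = -0.32952
  P(2)·log₂(P(2)/Q(2)) = 0.1922·log₂(0.1922/0.086) = 0.22299
  P(3)·log₂(P(3)/Q(3)) = 0.3502·log₂(0.3502/0.0975) = 0.64602
  P(4)·log₂(P(4)/Q(4)) = 0.2969·log₂(0.2969/0.1508) = 0.29017

D_KL(P||Q) = -0.32952 + 0.22299 + 0.64602 + 0.29017 = 0.82966 ≈ 0.8297 bits

D_KL(Q||P) = Σ Q(x) log₂(Q(x)/P(x))

Computing term by term:
  Q(1)·log₂(Q(1)/P(1)) = 0.6657·log₂(0.6657/0.1607) = 1.36502
  Q(2)·log₂(Q(2)/P(2)) = 0.086·log₂(0.086/0.1922) = -0.09978
  Q(3)·log₂(Q(3)/P(3)) = 0.0975·log₂(0.0975/0.3502) = -0.17986
  Q(4)·log₂(Q(4)/P(4)) = 0.1508·log₂(0.1508/0.2969) = -0.14738

D_KL(Q||P) = 1.36502 - 0.09978 - 0.17986 - 0.14738 = 0.93800 ≈ 0.9380 bits

These are NOT equal (difference: 0.1083 bits). KL divergence is asymmetric: D_KL(P||Q) ≠ D_KL(Q||P) in general.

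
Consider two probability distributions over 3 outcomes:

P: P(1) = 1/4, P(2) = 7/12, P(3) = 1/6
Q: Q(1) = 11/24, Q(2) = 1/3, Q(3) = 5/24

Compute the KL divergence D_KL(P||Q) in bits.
0.1987 bits

D_KL(P||Q) = Σ P(x) log₂(P(x)/Q(x))

Computing term by term:
  P(1)·log₂(P(1)/Q(1)) = (1/4)·log₂((1/4)/(11/24)) = -0.21862
  P(2)·log₂(P(2)/Q(2)) = (7/12)·log₂((7/12)/(1/3)) = 0.47096
  P(3)·log₂(P(3)/Q(3)) = (1/6)·log₂((1/6)/(5/24)) = -0.05365

D_KL(P||Q) = -0.21862 + 0.47096 - 0.05365 = 0.19869 ≈ 0.1987 bits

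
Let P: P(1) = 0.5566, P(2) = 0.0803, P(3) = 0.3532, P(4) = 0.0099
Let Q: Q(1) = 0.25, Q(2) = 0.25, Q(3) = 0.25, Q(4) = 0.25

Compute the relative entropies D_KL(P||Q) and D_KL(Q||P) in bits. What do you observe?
D_KL(P||Q) = 0.6411 bits, D_KL(Q||P) = 1.1609 bits. The two directions give different values (D_KL(Q||P) exceeds D_KL(P||Q) by 0.5198 bits): KL divergence is asymmetric.

D_KL(P||Q) = Σ P(x) log₂(P(x)/Q(x))

Computing term by term:
  P(1)·log₂(P(1)/Q(1)) = 0.5566·log₂(0.5566/0.25) = 0.64271
  P(2)·log₂(P(2)/Q(2)) = 0.0803·log₂(0.0803/0.25) = -0.13157
  P(3)·log₂(P(3)/Q(3)) = 0.3532·log₂(0.3532/0.25) = 0.17609
  P(4)·log₂(P(4)/Q(4)) = 0.0099·log₂(0.0099/0.25) = -0.04612

D_KL(P||Q) = 0.64271 - 0.13157 + 0.17609 - 0.04612 = 0.64111 ≈ 0.6411 bits

D_KL(Q||P) = Σ Q(x) log₂(Q(x)/P(x))

Computing term by term:
  Q(1)·log₂(Q(1)/P(1)) = 0.25·log₂(0.25/0.5566) = -0.28868
  Q(2)·log₂(Q(2)/P(2)) = 0.25·log₂(0.25/0.0803) = 0.40961
  Q(3)·log₂(Q(3)/P(3)) = 0.25·log₂(0.25/0.3532) = -0.12464
  Q(4)·log₂(Q(4)/P(4)) = 0.25·log₂(0.25/0.0099) = 1.16459

D_KL(Q||P) = -0.28868 + 0.40961 - 0.12464 + 1.16459 = 1.16088 ≈ 1.1609 bits

These are NOT equal (difference: 0.5198 bits). KL divergence is asymmetric: D_KL(P||Q) ≠ D_KL(Q||P) in general.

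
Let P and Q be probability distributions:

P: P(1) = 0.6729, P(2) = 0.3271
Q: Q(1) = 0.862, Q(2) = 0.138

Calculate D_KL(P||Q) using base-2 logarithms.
0.1668 bits

D_KL(P||Q) = Σ P(x) log₂(P(x)/Q(x))

Computing term by term:
  P(1)·log₂(P(1)/Q(1)) = 0.6729·log₂(0.6729/0.862) = -0.24042
  P(2)·log₂(P(2)/Q(2)) = 0.3271·log₂(0.3271/0.138) = 0.40726

D_KL(P||Q) = -0.24042 + 0.40726 = 0.16684 ≈ 0.1668 bits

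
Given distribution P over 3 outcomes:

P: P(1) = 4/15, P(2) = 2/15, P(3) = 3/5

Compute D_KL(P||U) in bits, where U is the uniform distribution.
0.2467 bits

U(i) = 1/3 for all i

D_KL(P||U) = Σ P(x) log₂(P(x) / (1/3))
           = Σ P(x) log₂(P(x)) + log₂(3)
           = log₂(3) - H(P)

H(P) = -Σ P(x) log₂(P(x)):
  -P(1)·log₂(P(1)) = -(4/15)·log₂(4/15) = 0.50850
  -P(2)·log₂(P(2)) = -(2/15)·log₂(2/15) = 0.38759
  -P(3)·log₂(P(3)) = -(3/5)·log₂(3/5) = 0.44218
H(P) = 0.50850 + 0.38759 + 0.44218 = 1.33827 bits

log₂(3) = 1.58496 bits

D_KL(P||U) = 1.58496 - 1.33827 = 0.24669 ≈ 0.2467 bits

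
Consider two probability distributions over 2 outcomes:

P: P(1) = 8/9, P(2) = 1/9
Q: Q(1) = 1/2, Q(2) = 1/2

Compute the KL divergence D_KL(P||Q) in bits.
0.4967 bits

D_KL(P||Q) = Σ P(x) log₂(P(x)/Q(x))

Computing term by term:
  P(1)·log₂(P(1)/Q(1)) = (8/9)·log₂((8/9)/(1/2)) = 0.73784
  P(2)·log₂(P(2)/Q(2)) = (1/9)·log₂((1/9)/(1/2)) = -0.24110

D_KL(P||Q) = 0.73784 - 0.24110 = 0.49674 ≈ 0.4967 bits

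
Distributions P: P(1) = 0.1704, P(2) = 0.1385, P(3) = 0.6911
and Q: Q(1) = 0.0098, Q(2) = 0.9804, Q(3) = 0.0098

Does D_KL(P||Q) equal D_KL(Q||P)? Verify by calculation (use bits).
D_KL(P||Q) = 4.5543 bits, D_KL(Q||P) = 2.6676 bits. No — D_KL(P||Q) ≠ D_KL(Q||P) for this pair.

D_KL(P||Q) = Σ P(x) log₂(P(x)/Q(x))

Computing term by term:
  P(1)·log₂(P(1)/Q(1)) = 0.1704·log₂(0.1704/0.0098) = 0.70205
  P(2)·log₂(P(2)/Q(2)) = 0.1385·log₂(0.1385/0.9804) = -0.39105
  P(3)·log₂(P(3)/Q(3)) = 0.6911·log₂(0.6911/0.0098) = 4.24333

D_KL(P||Q) = 0.70205 - 0.39105 + 4.24333 = 4.55433 ≈ 4.5543 bits

D_KL(Q||P) = Σ Q(x) log₂(Q(x)/P(x))

Computing term by term:
  Q(1)·log₂(Q(1)/P(1)) = 0.0098·log₂(0.0098/0.1704) = -0.04038
  Q(2)·log₂(Q(2)/P(2)) = 0.9804·log₂(0.9804/0.1385) = 2.76814
  Q(3)·log₂(Q(3)/P(3)) = 0.0098·log₂(0.0098/0.6911) = -0.06017

D_KL(Q||P) = -0.04038 + 2.76814 - 0.06017 = 2.66759 ≈ 2.6676 bits

These are NOT equal (difference: 1.8867 bits). KL divergence is asymmetric: D_KL(P||Q) ≠ D_KL(Q||P) in general.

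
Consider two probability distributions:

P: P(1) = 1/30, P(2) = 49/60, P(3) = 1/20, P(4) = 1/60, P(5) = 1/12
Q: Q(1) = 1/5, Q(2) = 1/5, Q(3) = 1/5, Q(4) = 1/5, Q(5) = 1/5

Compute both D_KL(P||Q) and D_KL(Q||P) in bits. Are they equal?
D_KL(P||Q) = 1.3065 bits, D_KL(Q||P) = 1.4806 bits. No, they are not equal.

D_KL(P||Q) = Σ P(x) log₂(P(x)/Q(x))

Computing term by term:
  P(1)·log₂(P(1)/Q(1)) = (1/30)·log₂((1/30)/(1/5)) = -0.08617
  P(2)·log₂(P(2)/Q(2)) = (49/60)·log₂((49/60)/(1/5)) = 1.65763
  P(3)·log₂(P(3)/Q(3)) = (1/20)·log₂((1/20)/(1/5)) = -0.10000
  P(4)·log₂(P(4)/Q(4)) = (1/60)·log₂((1/60)/(1/5)) = -0.05975
  P(5)·log₂(P(5)/Q(5)) = (1/12)·log₂((1/12)/(1/5)) = -0.10525

D_KL(P||Q) = -0.08617 + 1.65763 - 0.10000 - 0.05975 - 0.10525 = 1.30646 ≈ 1.3065 bits

D_KL(Q||P) = Σ Q(x) log₂(Q(x)/P(x))

Computing term by term:
  Q(1)·log₂(Q(1)/P(1)) = (1/5)·log₂((1/5)/(1/30)) = 0.51699
  Q(2)·log₂(Q(2)/P(2)) = (1/5)·log₂((1/5)/(49/60)) = -0.40595
  Q(3)·log₂(Q(3)/P(3)) = (1/5)·log₂((1/5)/(1/20)) = 0.40000
  Q(4)·log₂(Q(4)/P(4)) = (1/5)·log₂((1/5)/(1/60)) = 0.71699
  Q(5)·log₂(Q(5)/P(5)) = (1/5)·log₂((1/5)/(1/12)) = 0.25261

D_KL(Q||P) = 0.51699 - 0.40595 + 0.40000 + 0.71699 + 0.25261 = 1.48064 ≈ 1.4806 bits

These are NOT equal (difference: 0.1741 bits). KL divergence is asymmetric: D_KL(P||Q) ≠ D_KL(Q||P) in general.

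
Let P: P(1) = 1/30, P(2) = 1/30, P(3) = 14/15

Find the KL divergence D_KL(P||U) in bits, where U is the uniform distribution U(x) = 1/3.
1.1649 bits

U(i) = 1/3 for all i

D_KL(P||U) = Σ P(x) log₂(P(x) / (1/3))
           = Σ P(x) log₂(P(x)) + log₂(3)
           = log₂(3) - H(P)

H(P) = -Σ P(x) log₂(P(x)):
  -P(1)·log₂(P(1)) = -(1/30)·log₂(1/30) = 0.16356
  -P(2)·log₂(P(2)) = -(1/30)·log₂(1/30) = 0.16356
  -P(3)·log₂(P(3)) = -(14/15)·log₂(14/15) = 0.09290
H(P) = 0.16356 + 0.16356 + 0.09290 = 0.42002 bits

log₂(3) = 1.58496 bits

D_KL(P||U) = 1.58496 - 0.42002 = 1.16494 ≈ 1.1649 bits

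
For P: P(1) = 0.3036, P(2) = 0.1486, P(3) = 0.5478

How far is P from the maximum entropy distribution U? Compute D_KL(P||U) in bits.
0.1785 bits

U(i) = 1/3 for all i

D_KL(P||U) = Σ P(x) log₂(P(x) / (1/3))
           = Σ P(x) log₂(P(x)) + log₂(3)
           = log₂(3) - H(P)

H(P) = -Σ P(x) log₂(P(x)):
  -P(1)·log₂(P(1)) = -(0.3036)·log₂(0.3036) = 0.52212
  -P(2)·log₂(P(2)) = -(0.1486)·log₂(0.1486) = 0.40872
  -P(3)·log₂(P(3)) = -(0.5478)·log₂(0.5478) = 0.47564
H(P) = 0.52212 + 0.40872 + 0.47564 = 1.40648 bits

log₂(3) = 1.58496 bits

D_KL(P||U) = 1.58496 - 1.40648 = 0.17848 ≈ 0.1785 bits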